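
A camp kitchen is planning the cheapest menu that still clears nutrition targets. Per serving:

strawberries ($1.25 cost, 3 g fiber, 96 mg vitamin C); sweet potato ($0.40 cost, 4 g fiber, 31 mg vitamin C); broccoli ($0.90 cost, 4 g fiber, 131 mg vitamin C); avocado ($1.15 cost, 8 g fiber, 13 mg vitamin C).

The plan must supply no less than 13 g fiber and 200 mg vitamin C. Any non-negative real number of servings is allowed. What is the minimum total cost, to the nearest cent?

Two binding constraints pin down two serving amounts, so the optimal mix uses at most two foods. The candidates are each food alone (scaled to the tighter of fiber/vitamin C) and each pair with both constraints tight.
strawberries only: max(13/3, 200/96) = 4.333 servings → $5.42.
sweet potato only: max(13/4, 200/31) = 6.452 servings → $2.58.
broccoli only: max(13/4, 200/131) = 3.25 servings → $2.92.
avocado only: max(13/8, 200/13) = 15.38 servings → $17.69.
strawberries + sweet potato with both tight: 1.364 servings and 2.227 servings → $2.60.
strawberries + broccoli with both targets exact would need a negative amount; discard.
strawberries + avocado with both tight: 1.963 servings and 0.8889 servings → $3.48.
sweet potato + broccoli with both tight: 2.257 servings and 0.9925 servings → $1.80.
sweet potato + avocado: the both-tight solution has a negative serving — not a feasible corner.
broccoli + avocado with both tight: 1.437 servings and 0.9066 servings → $2.34.
Cheapest feasible corner: $1.80.

$1.80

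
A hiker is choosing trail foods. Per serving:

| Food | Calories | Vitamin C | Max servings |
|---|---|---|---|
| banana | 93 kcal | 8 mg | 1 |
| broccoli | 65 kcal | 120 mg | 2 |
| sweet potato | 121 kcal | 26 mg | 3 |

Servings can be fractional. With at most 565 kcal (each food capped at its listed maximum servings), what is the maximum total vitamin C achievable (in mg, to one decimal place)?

324.2 mg

Vitamin C per kcal: broccoli 1.846, sweet potato 0.2149, banana 0.08602.
Take 2 servings of broccoli: uses 130 kcal, +240.0 mg vitamin C (running total 240.0 mg).
Take 3 servings of sweet potato: uses 363 kcal, +78.0 mg vitamin C (running total 318.0 mg).
Take 0.7742 servings of banana: uses 72 kcal, +6.2 mg vitamin C (running total 324.2 mg).
Greedy by best ratio exhausts the calories allowance optimally: 324.2 mg.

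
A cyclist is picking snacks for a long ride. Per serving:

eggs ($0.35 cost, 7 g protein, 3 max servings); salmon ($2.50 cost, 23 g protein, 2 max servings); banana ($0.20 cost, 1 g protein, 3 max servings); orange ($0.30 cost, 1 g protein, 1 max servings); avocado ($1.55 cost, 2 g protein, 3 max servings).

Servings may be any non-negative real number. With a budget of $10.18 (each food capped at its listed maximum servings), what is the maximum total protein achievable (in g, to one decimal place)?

75.2 g

Protein per dollar: eggs 20, salmon 9.2, banana 5, orange 3.333, avocado 1.29.
Take 3 servings of eggs: spends $1.05, +21.0 g protein (running total 21.0 g).
Take 2 servings of salmon: spends $5.00, +46.0 g protein (running total 67.0 g).
Take 3 servings of banana: spends $0.60, +3.0 g protein (running total 70.0 g).
Take 1 serving of orange: spends $0.30, +1.0 g protein (running total 71.0 g).
Take 2.084 servings of avocado: spends $3.23, +4.2 g protein (running total 75.2 g).
Filling greedily by protein-per-dollar is optimal for one linear limit, giving 75.2 g.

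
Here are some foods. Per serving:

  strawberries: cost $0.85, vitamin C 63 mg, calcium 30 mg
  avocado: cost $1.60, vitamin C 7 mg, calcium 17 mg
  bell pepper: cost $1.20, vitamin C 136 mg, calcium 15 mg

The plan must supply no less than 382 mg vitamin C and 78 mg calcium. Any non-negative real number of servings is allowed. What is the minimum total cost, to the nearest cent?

For a min-cost LP with two ≥-constraints, a basic feasible solution has at most two positive variables.
strawberries only: max(382/63, 78/30) = 6.063 servings → $5.15.
avocado only: max(382/7, 78/17) = 54.57 servings → $87.31.
bell pepper only: max(382/136, 78/15) = 5.2 servings → $6.24.
strawberries + avocado: intersection lies outside the first quadrant.
strawberries + bell pepper with both tight: 1.556 servings and 2.088 servings → $3.83.
avocado + bell pepper with both tight: 2.21 servings and 2.695 servings → $6.77.
Cheapest feasible corner: $3.83.

$3.83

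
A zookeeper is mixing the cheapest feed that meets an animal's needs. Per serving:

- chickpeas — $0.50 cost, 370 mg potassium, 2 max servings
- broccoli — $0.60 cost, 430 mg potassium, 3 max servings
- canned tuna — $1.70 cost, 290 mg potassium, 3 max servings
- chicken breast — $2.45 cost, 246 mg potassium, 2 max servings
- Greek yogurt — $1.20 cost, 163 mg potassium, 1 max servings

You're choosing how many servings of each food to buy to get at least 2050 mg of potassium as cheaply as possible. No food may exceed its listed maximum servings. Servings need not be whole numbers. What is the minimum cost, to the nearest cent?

$2.92

Cost per mg of potassium: chickpeas $0.0014, broccoli $0.0014, canned tuna $0.0059, Greek yogurt $0.0074, chicken breast $0.0100.
Take 2 servings of chickpeas: +740.0 mg potassium for $1.00 (total $1.00, still need 1310.0 mg).
Take 3 servings of broccoli: +1290.0 mg potassium for $1.80 (total $2.80, still need 20.0 mg).
Take 0.06897 servings of canned tuna: +20.0 mg potassium for $0.12 (total $2.92, still need 0.0 mg).
Greedy by cheapest-per-mg is optimal for a single linear constraint, so the minimum cost is $2.92.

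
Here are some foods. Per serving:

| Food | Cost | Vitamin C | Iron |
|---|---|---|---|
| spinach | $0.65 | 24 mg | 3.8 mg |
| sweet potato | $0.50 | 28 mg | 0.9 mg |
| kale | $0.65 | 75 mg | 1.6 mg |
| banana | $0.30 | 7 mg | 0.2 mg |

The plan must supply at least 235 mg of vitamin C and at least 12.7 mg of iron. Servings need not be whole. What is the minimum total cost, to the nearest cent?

$3.07

This is a tiny linear program; its minimum lies at a vertex of the feasible set. List the vertices and price them.
spinach only: max(235/24, 12.7/3.8) = 9.792 servings → $6.36.
sweet potato only: max(235/28, 12.7/0.9) = 14.11 servings → $7.06.
kale only: max(235/75, 12.7/1.6) = 7.938 servings → $5.16.
banana only: max(235/7, 12.7/0.2) = 63.5 servings → $19.05.
spinach + sweet potato with both tight: 1.699 servings and 6.936 servings → $4.57.
spinach + kale with both tight: 2.338 servings and 2.385 servings → $3.07.
spinach + banana with both tight: 1.922 servings and 26.98 servings → $9.34.
sweet potato + kale: intersection lies outside the first quadrant.
sweet potato + banana with both targets exact would need a negative amount; discard.
kale + banana: intersection lies outside the first quadrant.
Cheapest feasible corner: $3.07.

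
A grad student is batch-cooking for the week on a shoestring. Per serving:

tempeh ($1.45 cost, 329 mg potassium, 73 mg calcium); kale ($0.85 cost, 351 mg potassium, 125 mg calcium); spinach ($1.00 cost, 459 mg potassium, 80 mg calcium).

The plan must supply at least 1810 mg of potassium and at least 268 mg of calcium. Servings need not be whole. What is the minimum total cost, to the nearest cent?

With two linear requirements the optimum uses one or two foods; enumerate the corners.
tempeh only: max(1810/329, 268/73) = 5.502 servings → $7.98.
kale only: max(1810/351, 268/125) = 5.157 servings → $4.38.
spinach only: max(1810/459, 268/80) = 3.943 servings → $3.94.
tempeh + kale: intersection lies outside the first quadrant.
tempeh + spinach: the both-tight solution has a negative serving — not a feasible corner.
kale + spinach: intersection lies outside the first quadrant.
So the least-cost plan costs $3.94.

$3.94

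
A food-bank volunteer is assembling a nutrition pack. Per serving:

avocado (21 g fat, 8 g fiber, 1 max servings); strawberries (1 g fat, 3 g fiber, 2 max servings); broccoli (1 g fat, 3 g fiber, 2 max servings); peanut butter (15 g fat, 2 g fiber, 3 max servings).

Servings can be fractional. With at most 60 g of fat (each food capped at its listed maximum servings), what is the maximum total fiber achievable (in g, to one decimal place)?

Fiber per g fat: strawberries 3, broccoli 3, avocado 0.381, peanut butter 0.1333.
Take 2 servings of strawberries: uses 2 g fat, +6.0 g fiber (running total 6.0 g).
Take 2 servings of broccoli: uses 2 g fat, +6.0 g fiber (running total 12.0 g).
Take 1 serving of avocado: uses 21 g fat, +8.0 g fiber (running total 20.0 g).
Take 2.333 servings of peanut butter: uses 35 g fat, +4.7 g fiber (running total 24.7 g).
Filling greedily by fiber-per-g fat is optimal for one linear limit, giving 24.7 g.

24.7 g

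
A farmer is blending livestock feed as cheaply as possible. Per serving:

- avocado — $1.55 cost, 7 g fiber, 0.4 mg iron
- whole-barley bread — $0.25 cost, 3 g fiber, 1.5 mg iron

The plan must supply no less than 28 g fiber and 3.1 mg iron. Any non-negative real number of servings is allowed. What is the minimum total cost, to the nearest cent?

At the optimum either one food covers both requirements or two foods hit both targets exactly; no other combination can be cheaper.
avocado only: max(28/7, 3.1/0.4) = 7.75 servings → $12.01.
whole-barley bread only: max(28/3, 3.1/1.5) = 9.333 servings → $2.33.
avocado + whole-barley bread with both tight: 3.516 servings and 1.129 servings → $5.73.
So the least-cost plan costs $2.33.

$2.33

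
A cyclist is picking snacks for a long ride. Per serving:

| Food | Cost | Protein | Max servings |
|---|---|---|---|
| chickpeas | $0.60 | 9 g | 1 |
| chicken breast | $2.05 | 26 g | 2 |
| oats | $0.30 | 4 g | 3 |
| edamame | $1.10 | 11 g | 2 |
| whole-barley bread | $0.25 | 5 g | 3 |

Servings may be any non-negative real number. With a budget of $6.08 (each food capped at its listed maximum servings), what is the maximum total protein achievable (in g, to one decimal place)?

Protein per dollar: whole-barley bread 20, chickpeas 15, oats 13.33, chicken breast 12.68, edamame 10.
Take 3 servings of whole-barley bread: spends $0.75, +15.0 g protein (running total 15.0 g).
Take 1 serving of chickpeas: spends $0.60, +9.0 g protein (running total 24.0 g).
Take 3 servings of oats: spends $0.90, +12.0 g protein (running total 36.0 g).
Take 1.868 servings of chicken breast: spends $3.83, +48.6 g protein (running total 84.6 g).
Filling greedily by protein-per-dollar is optimal for one linear limit, giving 84.6 g.

84.6 g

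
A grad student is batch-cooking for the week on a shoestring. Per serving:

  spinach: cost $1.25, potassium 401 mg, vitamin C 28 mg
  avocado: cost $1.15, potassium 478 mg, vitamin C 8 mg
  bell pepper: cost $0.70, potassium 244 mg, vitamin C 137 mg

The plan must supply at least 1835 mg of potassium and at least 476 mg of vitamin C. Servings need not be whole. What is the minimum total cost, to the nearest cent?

$4.79

spinach only: max(1835/401, 476/28) = 17 servings → $21.25.
avocado only: max(1835/478, 476/8) = 59.5 servings → $68.42.
bell pepper only: max(1835/244, 476/137) = 7.52 servings → $5.26.
spinach + avocado: intersection lies outside the first quadrant.
spinach + bell pepper with both tight: 2.812 servings and 2.9 servings → $5.54.
avocado + bell pepper with both tight: 2.129 servings and 3.35 servings → $4.79.
The minimum over all feasible corners is $4.79.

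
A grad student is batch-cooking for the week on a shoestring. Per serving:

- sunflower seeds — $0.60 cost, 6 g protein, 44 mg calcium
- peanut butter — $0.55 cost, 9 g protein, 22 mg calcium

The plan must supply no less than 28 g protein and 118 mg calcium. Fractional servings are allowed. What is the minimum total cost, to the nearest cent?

For a min-cost LP with two ≥-constraints, a basic feasible solution has at most two positive variables.
sunflower seeds only: max(28/6, 118/44) = 4.667 servings → $2.80.
peanut butter only: max(28/9, 118/22) = 5.364 servings → $2.95.
sunflower seeds + peanut butter with both tight: 1.689 servings and 1.985 servings → $2.11.
The minimum over all feasible corners is $2.11.

$2.11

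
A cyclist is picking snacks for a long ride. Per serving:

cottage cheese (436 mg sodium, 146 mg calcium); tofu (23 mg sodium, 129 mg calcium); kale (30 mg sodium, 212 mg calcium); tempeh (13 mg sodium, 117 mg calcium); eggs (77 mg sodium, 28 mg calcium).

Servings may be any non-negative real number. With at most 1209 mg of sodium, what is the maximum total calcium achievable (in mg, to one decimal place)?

10881.0 mg

Calcium per mg sodium: tempeh 9, kale 7.067, tofu 5.609, eggs 0.3636, cottage cheese 0.3349.
With no serving limits, spend the whole sodium allowance on tempeh: 1209 mg / 13 mg × 117 mg = 10881.0 mg.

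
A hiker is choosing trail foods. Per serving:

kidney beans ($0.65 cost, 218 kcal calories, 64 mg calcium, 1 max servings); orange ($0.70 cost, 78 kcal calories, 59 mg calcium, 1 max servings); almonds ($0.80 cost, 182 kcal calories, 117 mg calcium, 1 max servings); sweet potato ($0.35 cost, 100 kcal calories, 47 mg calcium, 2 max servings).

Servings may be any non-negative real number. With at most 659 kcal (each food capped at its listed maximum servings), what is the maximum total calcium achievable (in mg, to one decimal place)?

Calcium per kcal: orange 0.7564, almonds 0.6429, sweet potato 0.47, kidney beans 0.2936.
Take 1 serving of orange: uses 78 kcal, +59.0 mg calcium (running total 59.0 mg).
Take 1 serving of almonds: uses 182 kcal, +117.0 mg calcium (running total 176.0 mg).
Take 2 servings of sweet potato: uses 200 kcal, +94.0 mg calcium (running total 270.0 mg).
Take 0.9128 servings of kidney beans: uses 199 kcal, +58.4 mg calcium (running total 328.4 mg).
Greedy by best ratio exhausts the calories allowance optimally: 328.4 mg.

328.4 mg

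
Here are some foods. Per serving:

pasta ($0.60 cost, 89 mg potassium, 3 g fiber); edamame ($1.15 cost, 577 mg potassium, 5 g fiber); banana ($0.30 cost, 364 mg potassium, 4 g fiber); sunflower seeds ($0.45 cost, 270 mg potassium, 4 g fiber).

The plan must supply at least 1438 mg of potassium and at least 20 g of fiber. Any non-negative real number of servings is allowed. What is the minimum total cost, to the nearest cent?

$1.50

pasta only: max(1438/89, 20/3) = 16.16 servings → $9.69.
edamame only: max(1438/577, 20/5) = 4 servings → $4.60.
banana only: max(1438/364, 20/4) = 5 servings → $1.50.
sunflower seeds only: max(1438/270, 20/4) = 5.326 servings → $2.40.
pasta + edamame with both tight: 3.383 servings and 1.97 servings → $4.30.
pasta + banana with both tight: 2.076 servings and 3.443 servings → $2.28.
pasta + sunflower seeds: intersection lies outside the first quadrant.
edamame + banana with both targets exact would need a negative amount; discard.
edamame + sunflower seeds with both tight: 0.3674 servings and 4.541 servings → $2.47.
banana + sunflower seeds with both tight: 0.9362 servings and 4.064 servings → $2.11.
So the least-cost plan costs $1.50.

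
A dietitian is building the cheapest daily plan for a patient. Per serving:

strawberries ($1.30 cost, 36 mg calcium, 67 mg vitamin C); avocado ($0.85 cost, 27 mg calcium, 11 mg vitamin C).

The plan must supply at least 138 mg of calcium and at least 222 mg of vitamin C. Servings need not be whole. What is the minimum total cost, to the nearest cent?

$4.87

Two binding constraints pin down two serving amounts, so the optimal mix uses at most two foods. The candidates are each food alone (scaled to the tighter of calcium/vitamin C) and each pair with both constraints tight.
strawberries only: max(138/36, 222/67) = 3.833 servings → $4.98.
avocado only: max(138/27, 222/11) = 20.18 servings → $17.15.
strawberries + avocado with both tight: 3.168 servings and 0.8875 servings → $4.87.
The minimum over all feasible corners is $4.87.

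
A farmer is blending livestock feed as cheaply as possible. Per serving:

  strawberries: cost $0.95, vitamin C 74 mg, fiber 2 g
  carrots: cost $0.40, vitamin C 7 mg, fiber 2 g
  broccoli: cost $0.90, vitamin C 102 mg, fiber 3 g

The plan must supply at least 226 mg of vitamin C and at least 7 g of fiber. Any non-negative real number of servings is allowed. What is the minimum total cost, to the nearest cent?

$2.06

A basic optimal solution has at most two foods positive. Try each food alone and each pair with both targets met exactly.
strawberries only: max(226/74, 7/2) = 3.5 servings → $3.33.
carrots only: max(226/7, 7/2) = 32.29 servings → $12.91.
broccoli only: max(226/102, 7/3) = 2.333 servings → $2.10.
strawberries + carrots with both tight: 3.007 servings and 0.4925 servings → $3.05.
strawberries + broccoli: the both-tight solution has a negative serving — not a feasible corner.
carrots + broccoli with both tight: 0.1967 servings and 2.202 servings → $2.06.
Cheapest feasible corner: $2.06.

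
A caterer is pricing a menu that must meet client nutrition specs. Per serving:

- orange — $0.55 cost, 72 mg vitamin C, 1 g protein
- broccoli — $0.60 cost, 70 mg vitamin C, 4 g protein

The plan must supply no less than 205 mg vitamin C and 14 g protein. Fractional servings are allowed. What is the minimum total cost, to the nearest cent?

$2.10

An LP optimum is at a vertex; with two nutrient constraints at most two foods are used. Check each candidate.
orange only: max(205/72, 14/1) = 14 servings → $7.70.
broccoli only: max(205/70, 14/4) = 3.5 servings → $2.10.
orange + broccoli: the both-tight solution has a negative serving — not a feasible corner.
Cheapest feasible corner: $2.10.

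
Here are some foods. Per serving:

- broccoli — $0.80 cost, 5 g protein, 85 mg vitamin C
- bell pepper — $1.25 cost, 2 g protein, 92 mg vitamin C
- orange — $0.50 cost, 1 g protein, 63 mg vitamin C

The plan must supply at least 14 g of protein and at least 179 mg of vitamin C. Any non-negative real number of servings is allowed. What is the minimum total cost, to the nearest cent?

$2.24

broccoli only: max(14/5, 179/85) = 2.8 servings → $2.24.
bell pepper only: max(14/2, 179/92) = 7 servings → $8.75.
orange only: max(14/1, 179/63) = 14 servings → $7.00.
broccoli + bell pepper with both targets exact would need a negative amount; discard.
broccoli + orange with both targets exact would need a negative amount; discard.
bell pepper + orange: the both-tight solution has a negative serving — not a feasible corner.
So the least-cost plan costs $2.24.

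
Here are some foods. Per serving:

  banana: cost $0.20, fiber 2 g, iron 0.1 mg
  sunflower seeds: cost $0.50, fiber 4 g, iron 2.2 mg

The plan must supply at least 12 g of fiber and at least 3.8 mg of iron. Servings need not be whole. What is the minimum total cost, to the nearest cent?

$1.36

The cheapest plan sits at a corner of the feasible region — with two constraints it uses at most two foods.
banana only: max(12/2, 3.8/0.1) = 38 servings → $7.60.
sunflower seeds only: max(12/4, 3.8/2.2) = 3 servings → $1.50.
banana + sunflower seeds with both tight: 2.8 servings and 1.6 servings → $1.36.
The minimum over all feasible corners is $1.36.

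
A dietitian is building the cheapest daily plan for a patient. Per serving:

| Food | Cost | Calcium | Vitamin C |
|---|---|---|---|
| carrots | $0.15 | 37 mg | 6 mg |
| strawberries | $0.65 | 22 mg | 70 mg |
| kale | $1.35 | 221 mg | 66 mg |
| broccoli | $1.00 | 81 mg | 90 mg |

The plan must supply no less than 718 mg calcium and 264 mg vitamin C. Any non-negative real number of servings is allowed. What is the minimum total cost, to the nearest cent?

$4.16

Compare the cost at each extreme point of the feasible region.
carrots only: max(718/37, 264/6) = 44 servings → $6.60.
strawberries only: max(718/22, 264/70) = 32.64 servings → $21.21.
kale only: max(718/221, 264/66) = 4 servings → $5.40.
broccoli only: max(718/81, 264/90) = 8.864 servings → $8.86.
carrots + strawberries with both tight: 18.08 servings and 2.221 servings → $4.16.
carrots + kale: intersection lies outside the first quadrant.
carrots + broccoli with both tight: 15.2 servings and 1.92 servings → $4.20.
strawberries + kale with both tight: 0.7816 servings and 3.171 servings → $4.79.
strawberries + broccoli: the both-tight solution has a negative serving — not a feasible corner.
kale + broccoli with both tight: 2.973 servings and 0.7533 servings → $4.77.
Cheapest feasible corner: $4.16.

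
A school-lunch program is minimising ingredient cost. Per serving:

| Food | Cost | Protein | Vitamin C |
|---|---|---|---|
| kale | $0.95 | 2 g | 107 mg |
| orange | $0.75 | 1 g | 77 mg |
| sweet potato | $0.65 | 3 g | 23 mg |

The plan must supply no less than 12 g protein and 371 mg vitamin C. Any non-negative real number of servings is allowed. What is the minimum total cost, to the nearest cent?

At the optimum either one food covers both requirements or two foods hit both targets exactly; no other combination can be cheaper.
kale only: max(12/2, 371/107) = 6 servings → $5.70.
orange only: max(12/1, 371/77) = 12 servings → $9.00.
sweet potato only: max(12/3, 371/23) = 16.13 servings → $10.48.
kale + orange: the both-tight solution has a negative serving — not a feasible corner.
kale + sweet potato with both tight: 3.044 servings and 1.971 servings → $4.17.
orange + sweet potato with both tight: 4.024 servings and 2.659 servings → $4.75.
So the least-cost plan costs $4.17.

$4.17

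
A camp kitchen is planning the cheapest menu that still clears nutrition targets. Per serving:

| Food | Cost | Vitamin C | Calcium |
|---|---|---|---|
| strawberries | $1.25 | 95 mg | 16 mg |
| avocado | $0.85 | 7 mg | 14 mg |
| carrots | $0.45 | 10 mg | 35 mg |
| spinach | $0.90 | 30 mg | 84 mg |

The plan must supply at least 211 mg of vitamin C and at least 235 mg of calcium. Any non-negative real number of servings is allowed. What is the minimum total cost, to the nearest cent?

The cheapest plan sits at a corner of the feasible region — with two constraints it uses at most two foods.
strawberries only: max(211/95, 235/16) = 14.69 servings → $18.36.
avocado only: max(211/7, 235/14) = 30.14 servings → $25.62.
carrots only: max(211/10, 235/35) = 21.1 servings → $9.49.
spinach only: max(211/30, 235/84) = 7.033 servings → $6.33.
strawberries + avocado with both tight: 1.075 servings and 15.56 servings → $14.57.
strawberries + carrots with both tight: 1.591 servings and 5.987 servings → $4.68.
strawberries + spinach with both tight: 1.423 servings and 2.527 servings → $4.05.
avocado + carrots: the both-tight solution has a negative serving — not a feasible corner.
avocado + spinach with both targets exact would need a negative amount; discard.
carrots + spinach: the both-tight solution has a negative serving — not a feasible corner.
So the least-cost plan costs $4.05.

$4.05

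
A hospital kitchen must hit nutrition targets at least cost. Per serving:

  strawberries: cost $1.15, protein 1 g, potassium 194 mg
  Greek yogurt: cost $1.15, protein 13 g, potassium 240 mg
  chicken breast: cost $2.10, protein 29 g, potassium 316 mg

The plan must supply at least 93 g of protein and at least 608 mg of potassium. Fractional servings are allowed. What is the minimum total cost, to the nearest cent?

A basic optimal solution has at most two foods positive. Try each food alone and each pair with both targets met exactly.
strawberries only: max(93/1, 608/194) = 93 servings → $106.95.
Greek yogurt only: max(93/13, 608/240) = 7.154 servings → $8.23.
chicken breast only: max(93/29, 608/316) = 3.207 servings → $6.73.
strawberries + Greek yogurt: the both-tight solution has a negative serving — not a feasible corner.
strawberries + chicken breast: intersection lies outside the first quadrant.
Greek yogurt + chicken breast: the both-tight solution has a negative serving — not a feasible corner.
Cheapest feasible corner: $6.73.

$6.73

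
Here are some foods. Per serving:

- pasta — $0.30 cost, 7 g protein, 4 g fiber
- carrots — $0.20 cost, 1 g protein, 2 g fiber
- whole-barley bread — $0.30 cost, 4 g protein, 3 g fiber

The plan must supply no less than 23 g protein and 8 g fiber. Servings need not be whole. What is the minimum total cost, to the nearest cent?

$0.99

pasta only: max(23/7, 8/4) = 3.286 servings → $0.99.
carrots only: max(23/1, 8/2) = 23 servings → $4.60.
whole-barley bread only: max(23/4, 8/3) = 5.75 servings → $1.73.
pasta + carrots with both targets exact would need a negative amount; discard.
pasta + whole-barley bread with both targets exact would need a negative amount; discard.
carrots + whole-barley bread: the both-tight solution has a negative serving — not a feasible corner.
So the least-cost plan costs $0.99.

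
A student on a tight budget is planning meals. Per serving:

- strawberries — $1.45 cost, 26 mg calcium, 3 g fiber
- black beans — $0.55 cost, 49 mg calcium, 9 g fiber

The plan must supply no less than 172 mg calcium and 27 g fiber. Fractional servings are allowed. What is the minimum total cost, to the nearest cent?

An LP optimum is at a vertex; with two nutrient constraints at most two foods are used. Check each candidate.
strawberries only: max(172/26, 27/3) = 9 servings → $13.05.
black beans only: max(172/49, 27/9) = 3.51 servings → $1.93.
strawberries + black beans with both tight: 2.586 servings and 2.138 servings → $4.93.
So the least-cost plan costs $1.93.

$1.93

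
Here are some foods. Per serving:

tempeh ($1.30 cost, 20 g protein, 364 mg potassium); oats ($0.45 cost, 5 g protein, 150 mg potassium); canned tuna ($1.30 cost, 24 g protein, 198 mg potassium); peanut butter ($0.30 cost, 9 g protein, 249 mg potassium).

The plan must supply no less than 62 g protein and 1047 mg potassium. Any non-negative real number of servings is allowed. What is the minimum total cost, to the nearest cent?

$2.07

tempeh only: max(62/20, 1047/364) = 3.1 servings → $4.03.
oats only: max(62/5, 1047/150) = 12.4 servings → $5.58.
canned tuna only: max(62/24, 1047/198) = 5.288 servings → $6.87.
peanut butter only: max(62/9, 1047/249) = 6.889 servings → $2.07.
tempeh + oats: intersection lies outside the first quadrant.
tempeh + canned tuna with both tight: 2.691 servings and 0.3409 servings → $3.94.
tempeh + peanut butter with both targets exact would need a negative amount; discard.
oats + canned tuna with both tight: 4.924 servings and 1.557 servings → $4.24.
oats + peanut butter with both targets exact would need a negative amount; discard.
canned tuna + peanut butter with both tight: 1.434 servings and 3.064 servings → $2.78.
The minimum over all feasible corners is $2.07.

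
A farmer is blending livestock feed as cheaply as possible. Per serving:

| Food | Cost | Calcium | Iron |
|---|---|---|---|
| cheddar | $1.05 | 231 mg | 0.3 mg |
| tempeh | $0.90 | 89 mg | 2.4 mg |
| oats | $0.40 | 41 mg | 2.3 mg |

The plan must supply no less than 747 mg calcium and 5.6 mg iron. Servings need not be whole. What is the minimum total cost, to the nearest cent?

$3.84

With two linear requirements the optimum uses one or two foods; enumerate the corners.
cheddar only: max(747/231, 5.6/0.3) = 18.67 servings → $19.60.
tempeh only: max(747/89, 5.6/2.4) = 8.393 servings → $7.55.
oats only: max(747/41, 5.6/2.3) = 18.22 servings → $7.29.
cheddar + tempeh with both tight: 2.453 servings and 2.027 servings → $4.40.
cheddar + oats with both tight: 2.868 servings and 2.061 servings → $3.84.
tempeh + oats: the both-tight solution has a negative serving — not a feasible corner.
So the least-cost plan costs $3.84.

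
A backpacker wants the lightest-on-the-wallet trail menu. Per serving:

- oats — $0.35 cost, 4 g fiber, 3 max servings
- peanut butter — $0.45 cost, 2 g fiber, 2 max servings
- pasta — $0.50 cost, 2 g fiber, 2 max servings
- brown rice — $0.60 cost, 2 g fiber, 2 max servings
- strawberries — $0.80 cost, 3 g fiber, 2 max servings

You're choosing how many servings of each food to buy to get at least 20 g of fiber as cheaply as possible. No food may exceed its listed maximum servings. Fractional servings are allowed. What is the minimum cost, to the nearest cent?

$2.95

Cost per g of fiber: oats $0.0875, peanut butter $0.2250, pasta $0.2500, strawberries $0.2667, brown rice $0.3000.
Take 3 servings of oats: +12.0 g fiber for $1.05 (total $1.05, still need 8.0 g).
Take 2 servings of peanut butter: +4.0 g fiber for $0.90 (total $1.95, still need 4.0 g).
Take 2 servings of pasta: +4.0 g fiber for $1.00 (total $2.95, still need 0.0 g).
Filling from the cheapest source first is optimal under one linear minimum: $2.95.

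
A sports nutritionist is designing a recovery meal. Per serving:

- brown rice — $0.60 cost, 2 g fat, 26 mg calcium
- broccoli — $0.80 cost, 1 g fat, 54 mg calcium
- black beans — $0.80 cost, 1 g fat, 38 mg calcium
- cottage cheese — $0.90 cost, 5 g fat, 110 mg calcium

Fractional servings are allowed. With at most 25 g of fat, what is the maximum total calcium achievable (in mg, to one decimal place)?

1350.0 mg

Calcium per g fat: broccoli 54, black beans 38, cottage cheese 22, brown rice 13.
With no serving limits, spend the whole fat allowance on broccoli: 25 g / 1 g × 54 mg = 1350.0 mg.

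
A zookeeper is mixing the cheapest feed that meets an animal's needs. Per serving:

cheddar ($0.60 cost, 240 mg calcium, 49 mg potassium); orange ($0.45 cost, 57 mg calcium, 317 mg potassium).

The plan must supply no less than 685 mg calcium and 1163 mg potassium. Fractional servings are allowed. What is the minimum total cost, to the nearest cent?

cheddar only: max(685/240, 1163/49) = 23.73 servings → $14.24.
orange only: max(685/57, 1163/317) = 12.02 servings → $5.41.
cheddar + orange with both tight: 2.058 servings and 3.351 servings → $2.74.
Cheapest feasible corner: $2.74.

$2.74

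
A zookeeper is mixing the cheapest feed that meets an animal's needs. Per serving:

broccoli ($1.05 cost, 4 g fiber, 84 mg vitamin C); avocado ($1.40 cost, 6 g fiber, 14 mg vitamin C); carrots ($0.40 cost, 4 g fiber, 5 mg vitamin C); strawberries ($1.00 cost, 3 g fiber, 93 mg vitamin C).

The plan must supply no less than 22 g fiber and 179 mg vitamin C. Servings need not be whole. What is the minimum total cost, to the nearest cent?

$3.39

Two binding constraints pin down two serving amounts, so the optimal mix uses at most two foods. The candidates are each food alone (scaled to the tighter of fiber/vitamin C) and each pair with both constraints tight.
broccoli only: max(22/4, 179/84) = 5.5 servings → $5.78.
avocado only: max(22/6, 179/14) = 12.79 servings → $17.90.
carrots only: max(22/4, 179/5) = 35.8 servings → $14.32.
strawberries only: max(22/3, 179/93) = 7.333 servings → $7.33.
broccoli + avocado with both tight: 1.71 servings and 2.527 servings → $5.33.
broccoli + carrots with both tight: 1.918 servings and 3.582 servings → $3.45.
broccoli + strawberries: the both-tight solution has a negative serving — not a feasible corner.
avocado + carrots with both targets exact would need a negative amount; discard.
avocado + strawberries with both tight: 2.924 servings and 1.484 servings → $5.58.
carrots + strawberries with both tight: 4.227 servings and 1.697 servings → $3.39.
The minimum over all feasible corners is $3.39.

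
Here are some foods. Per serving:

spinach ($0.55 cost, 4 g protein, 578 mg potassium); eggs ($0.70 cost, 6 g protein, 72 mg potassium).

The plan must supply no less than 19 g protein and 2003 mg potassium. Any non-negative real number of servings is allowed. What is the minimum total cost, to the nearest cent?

$2.50

Check every corner: each single food scaled to meet both minima, and each pair solved so both constraints bind.
spinach only: max(19/4, 2003/578) = 4.75 servings → $2.61.
eggs only: max(19/6, 2003/72) = 27.82 servings → $19.47.
spinach + eggs with both tight: 3.349 servings and 0.934 servings → $2.50.
Cheapest feasible corner: $2.50.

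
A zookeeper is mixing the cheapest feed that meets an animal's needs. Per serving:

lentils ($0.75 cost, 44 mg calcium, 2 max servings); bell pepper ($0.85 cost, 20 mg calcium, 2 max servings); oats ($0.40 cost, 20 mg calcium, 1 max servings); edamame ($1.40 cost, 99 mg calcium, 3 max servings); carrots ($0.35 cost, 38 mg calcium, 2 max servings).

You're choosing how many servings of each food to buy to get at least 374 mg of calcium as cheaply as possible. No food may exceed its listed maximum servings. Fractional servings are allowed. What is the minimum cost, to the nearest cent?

Cost per mg of calcium: carrots $0.0092, edamame $0.0141, lentils $0.0170, oats $0.0200, bell pepper $0.0425.
Take 2 servings of carrots: +76.0 mg calcium for $0.70 (total $0.70, still need 298.0 mg).
Take 3 servings of edamame: +297.0 mg calcium for $4.20 (total $4.90, still need 1.0 mg).
Take 0.02273 servings of lentils: +1.0 mg calcium for $0.02 (total $4.92, still need 0.0 mg).
Greedy by cheapest-per-mg is optimal for a single linear constraint, so the minimum cost is $4.92.

$4.92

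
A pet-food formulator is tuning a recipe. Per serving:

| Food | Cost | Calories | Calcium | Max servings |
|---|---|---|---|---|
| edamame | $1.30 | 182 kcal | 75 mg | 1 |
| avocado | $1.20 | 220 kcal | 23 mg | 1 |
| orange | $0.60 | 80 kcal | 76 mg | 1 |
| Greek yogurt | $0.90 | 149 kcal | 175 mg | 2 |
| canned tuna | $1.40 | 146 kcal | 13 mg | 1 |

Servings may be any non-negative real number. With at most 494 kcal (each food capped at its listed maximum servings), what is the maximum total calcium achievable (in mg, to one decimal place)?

473.8 mg

Calcium per kcal: Greek yogurt 1.174, orange 0.95, edamame 0.4121, avocado 0.1045, canned tuna 0.08904.
Take 2 servings of Greek yogurt: uses 298 kcal, +350.0 mg calcium (running total 350.0 mg).
Take 1 serving of orange: uses 80 kcal, +76.0 mg calcium (running total 426.0 mg).
Take 0.6374 servings of edamame: uses 116 kcal, +47.8 mg calcium (running total 473.8 mg).
Greedy by best ratio exhausts the calories allowance optimally: 473.8 mg.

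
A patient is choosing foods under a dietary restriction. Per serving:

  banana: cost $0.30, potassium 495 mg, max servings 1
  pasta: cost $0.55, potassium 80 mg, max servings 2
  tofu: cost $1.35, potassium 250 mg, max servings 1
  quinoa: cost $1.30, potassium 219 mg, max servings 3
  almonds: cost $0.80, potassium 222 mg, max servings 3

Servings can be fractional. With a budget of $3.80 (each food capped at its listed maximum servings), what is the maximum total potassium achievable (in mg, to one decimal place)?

Potassium per dollar: banana 1650, almonds 277.5, tofu 185.2, quinoa 168.5, pasta 145.5.
Take 1 serving of banana: spends $0.30, +495.0 mg potassium (running total 495.0 mg).
Take 3 servings of almonds: spends $2.40, +666.0 mg potassium (running total 1161.0 mg).
Take 0.8148 servings of tofu: spends $1.10, +203.7 mg potassium (running total 1364.7 mg).
Greedy by best ratio exhausts the cost allowance optimally: 1364.7 mg.

1364.7 mg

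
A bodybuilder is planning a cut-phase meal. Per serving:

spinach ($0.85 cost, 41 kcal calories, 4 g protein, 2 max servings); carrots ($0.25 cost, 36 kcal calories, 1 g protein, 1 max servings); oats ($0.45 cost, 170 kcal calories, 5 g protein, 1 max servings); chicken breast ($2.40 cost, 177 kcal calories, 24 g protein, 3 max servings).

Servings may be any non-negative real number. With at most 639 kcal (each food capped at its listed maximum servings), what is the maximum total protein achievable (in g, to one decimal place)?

Protein per kcal: chicken breast 0.1356, spinach 0.09756, oats 0.02941, carrots 0.02778.
Take 3 servings of chicken breast: uses 531 kcal, +72.0 g protein (running total 72.0 g).
Take 2 servings of spinach: uses 82 kcal, +8.0 g protein (running total 80.0 g).
Take 0.1529 servings of oats: uses 26 kcal, +0.8 g protein (running total 80.8 g).
Greedy by best ratio exhausts the calories allowance optimally: 80.8 g.

80.8 g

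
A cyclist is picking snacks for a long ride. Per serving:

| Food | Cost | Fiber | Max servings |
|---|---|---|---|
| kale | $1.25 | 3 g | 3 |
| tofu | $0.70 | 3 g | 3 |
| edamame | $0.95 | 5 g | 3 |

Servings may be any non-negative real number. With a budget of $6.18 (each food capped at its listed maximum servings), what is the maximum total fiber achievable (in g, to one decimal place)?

Fiber per dollar: edamame 5.263, tofu 4.286, kale 2.4.
Take 3 servings of edamame: spends $2.85, +15.0 g fiber (running total 15.0 g).
Take 3 servings of tofu: spends $2.10, +9.0 g fiber (running total 24.0 g).
Take 0.984 servings of kale: spends $1.23, +3.0 g fiber (running total 27.0 g).
Greedy by best ratio exhausts the cost allowance optimally: 27.0 g.

27.0 g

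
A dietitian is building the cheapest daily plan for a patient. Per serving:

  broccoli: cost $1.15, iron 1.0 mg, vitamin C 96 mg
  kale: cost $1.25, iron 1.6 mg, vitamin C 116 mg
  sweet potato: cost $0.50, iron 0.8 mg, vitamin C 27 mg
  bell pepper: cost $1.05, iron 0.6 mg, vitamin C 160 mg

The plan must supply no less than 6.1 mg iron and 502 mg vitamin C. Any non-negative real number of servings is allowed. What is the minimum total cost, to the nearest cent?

$5.06

Two binding constraints pin down two serving amounts, so the optimal mix uses at most two foods. The candidates are each food alone (scaled to the tighter of iron/vitamin C) and each pair with both constraints tight.
broccoli only: max(6.1/1.0, 502/96) = 6.1 servings → $7.01.
kale only: max(6.1/1.6, 502/116) = 4.328 servings → $5.41.
sweet potato only: max(6.1/0.8, 502/27) = 18.59 servings → $9.30.
bell pepper only: max(6.1/0.6, 502/160) = 10.17 servings → $10.68.
broccoli + kale with both tight: 2.543 servings and 2.223 servings → $5.70.
broccoli + sweet potato with both tight: 4.757 servings and 1.679 servings → $6.31.
broccoli + bell pepper: the both-tight solution has a negative serving — not a feasible corner.
kale + sweet potato: intersection lies outside the first quadrant.
kale + bell pepper with both tight: 3.62 servings and 0.5129 servings → $5.06.
sweet potato + bell pepper with both tight: 6.036 servings and 2.119 servings → $5.24.
The minimum over all feasible corners is $5.06.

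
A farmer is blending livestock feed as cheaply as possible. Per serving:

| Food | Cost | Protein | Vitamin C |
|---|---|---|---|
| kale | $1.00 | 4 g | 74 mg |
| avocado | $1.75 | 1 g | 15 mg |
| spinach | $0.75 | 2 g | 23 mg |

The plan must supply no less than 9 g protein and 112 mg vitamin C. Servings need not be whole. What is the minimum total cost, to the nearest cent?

$2.25

kale only: max(9/4, 112/74) = 2.25 servings → $2.25.
avocado only: max(9/1, 112/15) = 9 servings → $15.75.
spinach only: max(9/2, 112/23) = 4.87 servings → $3.65.
kale + avocado: intersection lies outside the first quadrant.
kale + spinach with both tight: 0.3036 servings and 3.893 servings → $3.22.
avocado + spinach with both tight: 2.429 servings and 3.286 servings → $6.71.
So the least-cost plan costs $2.25.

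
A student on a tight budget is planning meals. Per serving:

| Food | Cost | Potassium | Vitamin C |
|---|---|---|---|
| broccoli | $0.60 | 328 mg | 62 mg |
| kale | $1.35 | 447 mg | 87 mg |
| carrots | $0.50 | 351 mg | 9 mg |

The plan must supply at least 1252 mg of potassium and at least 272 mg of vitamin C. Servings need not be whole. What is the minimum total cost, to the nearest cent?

$2.63

An LP optimum is at a vertex; with two nutrient constraints at most two foods are used. Check each candidate.
broccoli only: max(1252/328, 272/62) = 4.387 servings → $2.63.
kale only: max(1252/447, 272/87) = 3.126 servings → $4.22.
carrots only: max(1252/351, 272/9) = 30.22 servings → $15.11.
broccoli + kale: intersection lies outside the first quadrant.
broccoli + carrots: intersection lies outside the first quadrant.
kale + carrots: the both-tight solution has a negative serving — not a feasible corner.
The minimum over all feasible corners is $2.63.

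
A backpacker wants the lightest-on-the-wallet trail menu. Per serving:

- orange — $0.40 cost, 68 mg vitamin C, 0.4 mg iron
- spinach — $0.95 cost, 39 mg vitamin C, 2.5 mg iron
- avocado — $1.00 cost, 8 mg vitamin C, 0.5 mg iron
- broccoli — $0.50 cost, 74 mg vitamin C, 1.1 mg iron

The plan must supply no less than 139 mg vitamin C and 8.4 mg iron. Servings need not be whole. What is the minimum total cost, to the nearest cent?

$3.20

orange only: max(139/68, 8.4/0.4) = 21 servings → $8.40.
spinach only: max(139/39, 8.4/2.5) = 3.564 servings → $3.39.
avocado only: max(139/8, 8.4/0.5) = 17.38 servings → $17.38.
broccoli only: max(139/74, 8.4/1.1) = 7.636 servings → $3.82.
orange + spinach with both tight: 0.1289 servings and 3.339 servings → $3.22.
orange + avocado with both tight: 0.07468 servings and 16.74 servings → $16.77.
orange + broccoli: intersection lies outside the first quadrant.
spinach + avocado: the both-tight solution has a negative serving — not a feasible corner.
spinach + broccoli with both tight: 3.298 servings and 0.14 servings → $3.20.
avocado + broccoli with both tight: 16.62 servings and 0.08156 servings → $16.66.
The minimum over all feasible corners is $3.20.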